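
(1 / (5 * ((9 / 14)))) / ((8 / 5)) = 7 / 36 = 0.19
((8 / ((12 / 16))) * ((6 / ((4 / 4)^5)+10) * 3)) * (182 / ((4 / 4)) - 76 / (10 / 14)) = 193536 / 5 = 38707.20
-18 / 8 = -9 / 4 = -2.25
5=5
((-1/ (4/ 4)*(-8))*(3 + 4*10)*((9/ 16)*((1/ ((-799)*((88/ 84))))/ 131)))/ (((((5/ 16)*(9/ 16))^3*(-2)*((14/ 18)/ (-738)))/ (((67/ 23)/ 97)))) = -1486306148352/ 321085241125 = -4.63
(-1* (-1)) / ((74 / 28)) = 14 / 37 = 0.38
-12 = -12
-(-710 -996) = 1706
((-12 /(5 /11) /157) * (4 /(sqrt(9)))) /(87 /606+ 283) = -35552 /44898075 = -0.00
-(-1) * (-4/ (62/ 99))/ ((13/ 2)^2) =-792/ 5239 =-0.15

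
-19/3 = -6.33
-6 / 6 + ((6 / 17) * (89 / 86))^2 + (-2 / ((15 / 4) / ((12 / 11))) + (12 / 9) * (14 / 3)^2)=21892296496 / 793526085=27.59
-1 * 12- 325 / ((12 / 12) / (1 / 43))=-841 / 43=-19.56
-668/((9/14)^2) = -130928/81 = -1616.40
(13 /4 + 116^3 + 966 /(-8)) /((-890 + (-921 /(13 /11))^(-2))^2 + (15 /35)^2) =1611300756730747471472853 /817740390860748153221396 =1.97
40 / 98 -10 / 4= -205 / 98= -2.09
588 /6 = 98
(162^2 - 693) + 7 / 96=25551.07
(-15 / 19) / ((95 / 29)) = -0.24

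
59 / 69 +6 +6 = 887 / 69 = 12.86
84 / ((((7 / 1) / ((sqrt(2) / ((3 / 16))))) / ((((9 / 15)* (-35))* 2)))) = -2688* sqrt(2) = -3801.41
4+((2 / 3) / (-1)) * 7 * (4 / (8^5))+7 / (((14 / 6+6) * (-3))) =1142609 / 307200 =3.72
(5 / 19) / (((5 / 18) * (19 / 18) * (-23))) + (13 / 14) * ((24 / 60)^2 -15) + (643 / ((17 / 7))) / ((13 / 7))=11812261343 / 91748150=128.75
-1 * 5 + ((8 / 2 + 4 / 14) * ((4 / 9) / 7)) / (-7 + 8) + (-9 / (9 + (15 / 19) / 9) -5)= -10.72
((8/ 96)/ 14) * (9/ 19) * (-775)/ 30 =-155/ 2128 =-0.07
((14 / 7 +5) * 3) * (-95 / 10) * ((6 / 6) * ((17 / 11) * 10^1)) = -33915 / 11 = -3083.18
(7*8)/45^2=56/2025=0.03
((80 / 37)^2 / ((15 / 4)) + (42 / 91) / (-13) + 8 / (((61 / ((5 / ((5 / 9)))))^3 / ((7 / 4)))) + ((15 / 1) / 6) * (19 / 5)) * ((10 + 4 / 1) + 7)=23723803214923 / 105029102282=225.88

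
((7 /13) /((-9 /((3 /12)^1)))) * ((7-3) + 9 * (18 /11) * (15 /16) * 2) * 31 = -23219 /1584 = -14.66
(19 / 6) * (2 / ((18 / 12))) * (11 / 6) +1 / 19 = 3998 / 513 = 7.79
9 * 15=135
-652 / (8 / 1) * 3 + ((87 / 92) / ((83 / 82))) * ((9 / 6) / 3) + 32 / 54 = -243.44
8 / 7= 1.14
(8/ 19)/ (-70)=-4/ 665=-0.01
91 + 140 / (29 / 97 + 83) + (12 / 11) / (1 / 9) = 455505 / 4444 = 102.50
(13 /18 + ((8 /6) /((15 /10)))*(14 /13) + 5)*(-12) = -1042 /13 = -80.15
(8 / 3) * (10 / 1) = 80 / 3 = 26.67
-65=-65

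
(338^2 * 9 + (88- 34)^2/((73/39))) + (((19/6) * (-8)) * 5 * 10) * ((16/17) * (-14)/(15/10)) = 11625596096/11169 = 1040880.66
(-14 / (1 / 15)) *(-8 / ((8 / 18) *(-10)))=-378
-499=-499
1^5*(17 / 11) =17 / 11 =1.55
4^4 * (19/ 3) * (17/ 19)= 4352/ 3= 1450.67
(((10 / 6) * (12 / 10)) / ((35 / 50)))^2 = 400 / 49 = 8.16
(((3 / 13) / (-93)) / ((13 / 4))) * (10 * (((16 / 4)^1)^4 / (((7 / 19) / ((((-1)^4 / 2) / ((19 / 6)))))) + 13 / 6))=-93980 / 110019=-0.85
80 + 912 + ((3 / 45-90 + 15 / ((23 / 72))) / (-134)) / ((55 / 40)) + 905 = 482400013 / 254265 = 1897.23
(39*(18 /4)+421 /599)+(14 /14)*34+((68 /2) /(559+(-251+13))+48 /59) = 4790137769 /22688922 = 211.12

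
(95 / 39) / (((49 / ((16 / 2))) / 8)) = 6080 / 1911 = 3.18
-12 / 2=-6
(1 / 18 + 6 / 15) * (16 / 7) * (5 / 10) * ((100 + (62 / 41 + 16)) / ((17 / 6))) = 12848 / 595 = 21.59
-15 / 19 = -0.79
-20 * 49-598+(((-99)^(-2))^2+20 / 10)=-151389931175 / 96059601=-1576.00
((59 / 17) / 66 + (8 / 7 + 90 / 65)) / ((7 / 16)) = 2107432 / 357357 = 5.90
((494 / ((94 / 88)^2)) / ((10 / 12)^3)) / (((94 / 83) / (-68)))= -582965779968 / 12977875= -44919.97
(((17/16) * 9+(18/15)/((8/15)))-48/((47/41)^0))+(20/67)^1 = -38473/1072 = -35.89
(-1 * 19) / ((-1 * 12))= 19 / 12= 1.58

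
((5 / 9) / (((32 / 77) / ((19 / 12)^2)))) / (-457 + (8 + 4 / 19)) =-2640715 / 353631744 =-0.01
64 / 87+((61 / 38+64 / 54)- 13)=-281887 / 29754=-9.47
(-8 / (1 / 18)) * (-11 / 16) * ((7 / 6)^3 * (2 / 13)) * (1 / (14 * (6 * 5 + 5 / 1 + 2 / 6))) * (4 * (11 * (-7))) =-41503 / 2756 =-15.06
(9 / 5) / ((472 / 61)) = 549 / 2360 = 0.23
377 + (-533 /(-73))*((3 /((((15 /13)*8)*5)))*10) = 557349 /1460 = 381.75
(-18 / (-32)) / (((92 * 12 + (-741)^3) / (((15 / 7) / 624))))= -0.00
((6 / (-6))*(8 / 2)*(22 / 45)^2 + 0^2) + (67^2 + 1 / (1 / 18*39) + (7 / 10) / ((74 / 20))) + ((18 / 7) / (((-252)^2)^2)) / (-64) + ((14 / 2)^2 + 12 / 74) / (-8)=5410256335258316039 / 1206959665766400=4482.55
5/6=0.83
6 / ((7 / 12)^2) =17.63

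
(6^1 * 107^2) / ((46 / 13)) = 446511 / 23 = 19413.52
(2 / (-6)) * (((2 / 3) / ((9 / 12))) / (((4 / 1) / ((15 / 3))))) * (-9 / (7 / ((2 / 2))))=10 / 21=0.48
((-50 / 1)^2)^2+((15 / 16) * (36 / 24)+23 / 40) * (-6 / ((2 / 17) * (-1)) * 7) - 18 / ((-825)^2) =15126711681061 / 2420000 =6250707.31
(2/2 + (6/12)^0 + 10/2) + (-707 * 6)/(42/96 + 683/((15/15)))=2891/3645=0.79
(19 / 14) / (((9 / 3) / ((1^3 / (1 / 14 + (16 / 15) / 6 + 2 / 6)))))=285 / 367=0.78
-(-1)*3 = 3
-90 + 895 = 805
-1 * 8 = -8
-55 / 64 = -0.86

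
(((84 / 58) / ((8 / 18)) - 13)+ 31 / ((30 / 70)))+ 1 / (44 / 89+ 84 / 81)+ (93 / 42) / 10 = 28447151 / 448224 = 63.47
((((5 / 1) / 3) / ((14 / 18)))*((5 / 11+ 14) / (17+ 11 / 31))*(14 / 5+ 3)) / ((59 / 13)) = 5574699 / 2444134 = 2.28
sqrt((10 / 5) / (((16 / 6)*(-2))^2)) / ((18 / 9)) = 3*sqrt(2) / 32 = 0.13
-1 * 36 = -36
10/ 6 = 5/ 3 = 1.67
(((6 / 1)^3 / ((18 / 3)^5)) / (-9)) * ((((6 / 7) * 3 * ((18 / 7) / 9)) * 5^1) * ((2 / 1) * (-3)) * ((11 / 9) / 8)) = 55 / 5292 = 0.01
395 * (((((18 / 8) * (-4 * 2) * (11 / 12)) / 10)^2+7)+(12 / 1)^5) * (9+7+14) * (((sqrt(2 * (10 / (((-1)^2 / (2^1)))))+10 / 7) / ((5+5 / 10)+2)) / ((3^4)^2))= 1123342633 / 13122+7863398431 * sqrt(10) / 65610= 464608.48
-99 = -99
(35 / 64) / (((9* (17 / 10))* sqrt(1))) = 175 / 4896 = 0.04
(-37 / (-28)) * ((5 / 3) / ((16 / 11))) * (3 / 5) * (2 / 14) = 407 / 3136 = 0.13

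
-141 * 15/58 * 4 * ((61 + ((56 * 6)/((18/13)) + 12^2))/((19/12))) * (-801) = 18201571560/551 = 33033705.19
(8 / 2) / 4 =1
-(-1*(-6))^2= -36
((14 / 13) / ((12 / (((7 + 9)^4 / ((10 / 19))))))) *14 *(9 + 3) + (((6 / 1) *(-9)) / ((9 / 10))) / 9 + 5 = 366083771 / 195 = 1877352.67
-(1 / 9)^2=-1 / 81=-0.01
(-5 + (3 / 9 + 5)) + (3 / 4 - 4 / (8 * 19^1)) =241 / 228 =1.06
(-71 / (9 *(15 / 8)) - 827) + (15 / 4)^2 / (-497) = -892348151 / 1073520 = -831.24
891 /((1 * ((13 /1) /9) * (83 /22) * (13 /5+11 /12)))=10585080 /227669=46.49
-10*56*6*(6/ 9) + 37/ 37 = -2239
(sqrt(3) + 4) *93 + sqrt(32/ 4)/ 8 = sqrt(2)/ 4 + 93 *sqrt(3) + 372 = 533.43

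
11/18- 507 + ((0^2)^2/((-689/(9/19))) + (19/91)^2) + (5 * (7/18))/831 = -31359641546/61933599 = -506.34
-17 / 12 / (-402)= 17 / 4824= 0.00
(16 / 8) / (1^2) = 2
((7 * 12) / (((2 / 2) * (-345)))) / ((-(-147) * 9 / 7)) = -4 / 3105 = -0.00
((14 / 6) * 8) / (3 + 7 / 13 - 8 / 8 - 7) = -364 / 87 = -4.18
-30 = -30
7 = 7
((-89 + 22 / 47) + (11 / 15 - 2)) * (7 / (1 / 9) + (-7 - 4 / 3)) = -10382512 / 2115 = -4908.99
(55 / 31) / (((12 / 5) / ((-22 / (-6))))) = 3025 / 1116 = 2.71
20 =20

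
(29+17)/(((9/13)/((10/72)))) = 1495/162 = 9.23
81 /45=9 /5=1.80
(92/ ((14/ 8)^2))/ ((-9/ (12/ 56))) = -736/ 1029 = -0.72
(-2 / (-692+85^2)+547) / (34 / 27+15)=33.64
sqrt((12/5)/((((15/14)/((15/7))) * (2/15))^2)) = 6 * sqrt(15) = 23.24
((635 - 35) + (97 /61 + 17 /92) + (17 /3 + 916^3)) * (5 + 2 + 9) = 51758975641372 /4209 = 12297214455.07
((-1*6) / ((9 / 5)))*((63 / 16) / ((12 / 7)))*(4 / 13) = -245 / 104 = -2.36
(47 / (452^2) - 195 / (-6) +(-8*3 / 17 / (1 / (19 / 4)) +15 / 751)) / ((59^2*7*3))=0.00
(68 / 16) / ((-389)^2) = 17 / 605284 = 0.00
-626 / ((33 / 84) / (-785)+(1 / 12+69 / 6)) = -10319610 / 190943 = -54.05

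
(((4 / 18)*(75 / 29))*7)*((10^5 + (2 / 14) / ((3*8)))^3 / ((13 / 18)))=118540821168001260000025 / 21280896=5570292771883348.33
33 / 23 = 1.43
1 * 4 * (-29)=-116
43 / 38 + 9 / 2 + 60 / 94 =5599 / 893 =6.27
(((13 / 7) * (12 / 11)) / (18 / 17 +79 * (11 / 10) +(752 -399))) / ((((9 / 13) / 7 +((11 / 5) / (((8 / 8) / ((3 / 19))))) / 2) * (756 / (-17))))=-92797900 / 244837328967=-0.00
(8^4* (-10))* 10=-409600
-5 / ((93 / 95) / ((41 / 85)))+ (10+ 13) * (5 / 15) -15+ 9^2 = 37524 / 527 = 71.20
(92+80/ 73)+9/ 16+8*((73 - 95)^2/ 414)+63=40137487/ 241776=166.01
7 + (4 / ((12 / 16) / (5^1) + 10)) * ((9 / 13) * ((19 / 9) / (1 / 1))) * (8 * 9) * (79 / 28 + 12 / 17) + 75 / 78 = 96875379 / 628082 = 154.24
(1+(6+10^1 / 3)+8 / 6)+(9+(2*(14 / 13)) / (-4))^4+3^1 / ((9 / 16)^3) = 5154.74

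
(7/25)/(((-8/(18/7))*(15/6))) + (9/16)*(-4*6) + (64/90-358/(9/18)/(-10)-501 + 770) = 327.78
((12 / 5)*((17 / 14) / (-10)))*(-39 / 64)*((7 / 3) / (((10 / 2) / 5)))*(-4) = -663 / 400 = -1.66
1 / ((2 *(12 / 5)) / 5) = 25 / 24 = 1.04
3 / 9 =0.33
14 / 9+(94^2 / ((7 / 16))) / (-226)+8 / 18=-69106 / 791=-87.37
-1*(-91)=91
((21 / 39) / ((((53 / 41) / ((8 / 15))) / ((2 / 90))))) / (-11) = -2296 / 5115825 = -0.00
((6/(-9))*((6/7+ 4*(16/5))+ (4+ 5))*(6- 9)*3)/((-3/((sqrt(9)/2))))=-2379/35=-67.97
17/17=1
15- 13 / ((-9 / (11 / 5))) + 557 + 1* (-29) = 24578 / 45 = 546.18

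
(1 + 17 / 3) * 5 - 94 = -182 / 3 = -60.67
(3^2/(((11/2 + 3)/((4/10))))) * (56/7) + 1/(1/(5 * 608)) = 258688/85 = 3043.39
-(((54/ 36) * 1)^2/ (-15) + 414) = -8277/ 20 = -413.85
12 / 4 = 3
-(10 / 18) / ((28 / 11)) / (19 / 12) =-55 / 399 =-0.14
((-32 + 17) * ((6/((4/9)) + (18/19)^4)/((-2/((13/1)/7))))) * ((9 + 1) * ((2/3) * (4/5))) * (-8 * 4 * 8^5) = -1016532503101440/912247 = -1114317178.46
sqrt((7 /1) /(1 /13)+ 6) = sqrt(97) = 9.85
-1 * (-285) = 285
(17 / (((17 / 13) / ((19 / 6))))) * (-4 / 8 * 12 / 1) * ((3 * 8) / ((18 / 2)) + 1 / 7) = -14573 / 21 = -693.95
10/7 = 1.43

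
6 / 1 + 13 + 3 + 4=26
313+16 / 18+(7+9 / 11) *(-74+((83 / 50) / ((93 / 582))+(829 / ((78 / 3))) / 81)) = -1619066792 / 8976825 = -180.36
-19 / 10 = -1.90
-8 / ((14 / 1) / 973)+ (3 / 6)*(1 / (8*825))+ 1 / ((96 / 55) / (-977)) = -29455523 / 26400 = -1115.74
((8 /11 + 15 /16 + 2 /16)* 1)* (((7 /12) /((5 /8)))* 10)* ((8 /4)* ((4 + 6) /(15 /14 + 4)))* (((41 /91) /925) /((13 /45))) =542430 /4883593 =0.11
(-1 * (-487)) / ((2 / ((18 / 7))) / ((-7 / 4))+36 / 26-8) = -56979 / 826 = -68.98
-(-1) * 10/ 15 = 2/ 3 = 0.67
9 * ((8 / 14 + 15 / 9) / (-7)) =-141 / 49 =-2.88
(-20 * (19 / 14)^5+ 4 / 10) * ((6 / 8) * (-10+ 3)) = 481.31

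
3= 3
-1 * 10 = -10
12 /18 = 2 /3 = 0.67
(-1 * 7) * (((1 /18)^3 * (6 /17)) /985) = -7 /16276140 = -0.00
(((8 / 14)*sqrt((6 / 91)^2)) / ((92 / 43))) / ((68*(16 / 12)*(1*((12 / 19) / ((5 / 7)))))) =12255 / 55791008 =0.00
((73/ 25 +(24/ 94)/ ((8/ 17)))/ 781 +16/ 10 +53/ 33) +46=270955441/ 5506050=49.21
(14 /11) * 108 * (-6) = -9072 /11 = -824.73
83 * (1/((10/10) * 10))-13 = -47/10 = -4.70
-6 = -6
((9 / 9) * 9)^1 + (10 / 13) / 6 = 356 / 39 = 9.13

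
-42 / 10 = -21 / 5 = -4.20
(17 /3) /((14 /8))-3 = 5 /21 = 0.24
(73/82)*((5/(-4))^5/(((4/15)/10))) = -17109375/167936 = -101.88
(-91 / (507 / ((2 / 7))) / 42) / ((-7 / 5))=5 / 5733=0.00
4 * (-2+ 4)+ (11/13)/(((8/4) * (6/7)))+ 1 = 1481/156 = 9.49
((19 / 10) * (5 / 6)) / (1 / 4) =19 / 3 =6.33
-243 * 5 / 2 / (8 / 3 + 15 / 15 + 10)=-3645 / 82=-44.45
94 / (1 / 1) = 94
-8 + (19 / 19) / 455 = -3639 / 455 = -8.00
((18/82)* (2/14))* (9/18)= 0.02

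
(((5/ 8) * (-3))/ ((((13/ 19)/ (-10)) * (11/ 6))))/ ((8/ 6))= 12825/ 1144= 11.21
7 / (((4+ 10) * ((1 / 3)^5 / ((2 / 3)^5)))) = 16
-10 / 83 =-0.12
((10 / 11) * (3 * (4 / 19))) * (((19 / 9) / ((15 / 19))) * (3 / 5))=152 / 165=0.92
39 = 39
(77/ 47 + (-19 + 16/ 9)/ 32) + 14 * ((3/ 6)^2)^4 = 62525/ 54144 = 1.15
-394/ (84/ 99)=-464.36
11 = 11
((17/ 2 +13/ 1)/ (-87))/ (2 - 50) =43/ 8352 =0.01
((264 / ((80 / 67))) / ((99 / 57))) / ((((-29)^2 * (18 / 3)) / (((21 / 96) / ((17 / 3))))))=0.00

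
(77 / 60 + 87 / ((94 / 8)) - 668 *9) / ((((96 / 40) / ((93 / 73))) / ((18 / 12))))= -524809571 / 109792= -4780.03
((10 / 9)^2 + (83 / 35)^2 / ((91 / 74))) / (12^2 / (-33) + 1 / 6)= -1.38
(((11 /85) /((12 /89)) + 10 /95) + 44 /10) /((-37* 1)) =-105913 /717060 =-0.15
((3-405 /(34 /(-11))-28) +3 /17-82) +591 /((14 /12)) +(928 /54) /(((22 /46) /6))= 17586047 /23562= 746.37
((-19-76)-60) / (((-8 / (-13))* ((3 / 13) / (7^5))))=-440259365 / 24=-18344140.21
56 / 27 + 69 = 1919 / 27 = 71.07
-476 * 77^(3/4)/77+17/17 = 1 - 68 * 77^(3/4)/11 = -159.69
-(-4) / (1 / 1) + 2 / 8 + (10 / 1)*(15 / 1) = 617 / 4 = 154.25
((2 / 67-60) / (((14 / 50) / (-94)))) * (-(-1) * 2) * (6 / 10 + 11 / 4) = 134890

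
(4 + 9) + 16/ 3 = 55/ 3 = 18.33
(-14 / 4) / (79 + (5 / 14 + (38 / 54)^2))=-35721 / 814973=-0.04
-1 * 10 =-10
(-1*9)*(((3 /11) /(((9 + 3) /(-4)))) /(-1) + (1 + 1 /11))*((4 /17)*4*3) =-5616 /187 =-30.03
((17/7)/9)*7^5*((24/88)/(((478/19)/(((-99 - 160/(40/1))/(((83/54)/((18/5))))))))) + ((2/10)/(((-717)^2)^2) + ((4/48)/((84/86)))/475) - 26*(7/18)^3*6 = -11869.82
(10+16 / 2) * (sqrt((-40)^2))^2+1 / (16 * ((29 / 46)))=6681623 / 232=28800.10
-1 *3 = -3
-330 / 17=-19.41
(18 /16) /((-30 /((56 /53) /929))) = -0.00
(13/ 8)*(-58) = -377/ 4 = -94.25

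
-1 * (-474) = 474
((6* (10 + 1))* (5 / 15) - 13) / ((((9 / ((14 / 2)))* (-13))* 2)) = -7 / 26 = -0.27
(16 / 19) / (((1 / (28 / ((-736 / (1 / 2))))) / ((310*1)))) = -2170 / 437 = -4.97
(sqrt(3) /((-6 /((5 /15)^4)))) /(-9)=sqrt(3) /4374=0.00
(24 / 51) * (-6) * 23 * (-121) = 133584 / 17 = 7857.88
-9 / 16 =-0.56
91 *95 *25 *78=16857750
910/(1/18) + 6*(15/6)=16395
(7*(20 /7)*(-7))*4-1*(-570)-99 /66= 17 /2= 8.50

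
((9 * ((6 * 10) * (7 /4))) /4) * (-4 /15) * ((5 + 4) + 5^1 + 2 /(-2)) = -819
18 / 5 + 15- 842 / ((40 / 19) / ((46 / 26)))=-179141 / 260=-689.00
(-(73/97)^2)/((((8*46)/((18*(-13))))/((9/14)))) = 5611437/24237584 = 0.23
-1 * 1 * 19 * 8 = -152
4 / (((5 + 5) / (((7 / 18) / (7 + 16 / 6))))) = 7 / 435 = 0.02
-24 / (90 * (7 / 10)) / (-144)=1 / 378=0.00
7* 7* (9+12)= 1029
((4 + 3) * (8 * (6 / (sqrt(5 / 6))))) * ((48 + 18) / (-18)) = -1232 * sqrt(30) / 5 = -1349.59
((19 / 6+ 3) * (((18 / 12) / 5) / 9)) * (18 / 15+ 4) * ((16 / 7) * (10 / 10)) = 3848 / 1575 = 2.44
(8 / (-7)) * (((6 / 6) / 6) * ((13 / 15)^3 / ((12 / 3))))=-2197 / 70875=-0.03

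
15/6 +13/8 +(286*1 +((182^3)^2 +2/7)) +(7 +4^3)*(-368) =2035243397868039/56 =36343632104786.41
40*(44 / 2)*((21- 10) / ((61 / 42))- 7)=30800 / 61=504.92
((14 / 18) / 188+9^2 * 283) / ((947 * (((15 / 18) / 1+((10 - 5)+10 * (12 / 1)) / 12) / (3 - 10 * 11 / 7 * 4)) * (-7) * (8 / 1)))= 16251217937 / 7066248840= 2.30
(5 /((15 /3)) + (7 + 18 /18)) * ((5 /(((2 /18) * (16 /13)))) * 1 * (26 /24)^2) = 98865 /256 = 386.19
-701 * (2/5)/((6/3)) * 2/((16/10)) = -701/4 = -175.25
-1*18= -18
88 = 88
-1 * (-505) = 505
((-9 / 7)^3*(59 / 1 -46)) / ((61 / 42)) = -56862 / 2989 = -19.02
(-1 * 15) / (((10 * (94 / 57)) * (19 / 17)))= -153 / 188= -0.81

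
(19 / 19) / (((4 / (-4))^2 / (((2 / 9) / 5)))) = 0.04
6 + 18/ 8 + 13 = 85/ 4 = 21.25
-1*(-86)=86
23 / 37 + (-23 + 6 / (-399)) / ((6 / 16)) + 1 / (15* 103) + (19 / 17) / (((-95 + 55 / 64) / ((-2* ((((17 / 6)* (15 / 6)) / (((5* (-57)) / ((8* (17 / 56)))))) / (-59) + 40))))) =-59.80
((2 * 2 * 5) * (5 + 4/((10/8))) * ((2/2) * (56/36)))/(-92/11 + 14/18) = -25256/751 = -33.63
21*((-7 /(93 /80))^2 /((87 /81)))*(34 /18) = 37318400 /27869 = 1339.06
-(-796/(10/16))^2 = -40551424/25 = -1622056.96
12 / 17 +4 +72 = 1304 / 17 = 76.71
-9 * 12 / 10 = -54 / 5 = -10.80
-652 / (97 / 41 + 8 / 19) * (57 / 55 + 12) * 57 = -20757692052 / 119405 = -173842.74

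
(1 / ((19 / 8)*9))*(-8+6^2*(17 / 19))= 3680 / 3249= 1.13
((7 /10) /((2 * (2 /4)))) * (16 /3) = 56 /15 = 3.73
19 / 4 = 4.75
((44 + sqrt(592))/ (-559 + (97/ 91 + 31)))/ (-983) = 0.00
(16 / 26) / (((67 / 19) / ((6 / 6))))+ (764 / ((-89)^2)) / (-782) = 470428150 / 2697583681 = 0.17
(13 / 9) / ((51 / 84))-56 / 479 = 165788 / 73287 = 2.26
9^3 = 729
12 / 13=0.92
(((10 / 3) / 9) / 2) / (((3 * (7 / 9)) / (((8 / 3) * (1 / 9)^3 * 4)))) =160 / 137781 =0.00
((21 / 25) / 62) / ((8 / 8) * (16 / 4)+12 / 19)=399 / 136400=0.00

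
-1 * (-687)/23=687/23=29.87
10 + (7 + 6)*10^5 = 1300010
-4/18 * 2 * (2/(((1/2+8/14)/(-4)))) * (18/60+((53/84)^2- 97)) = -13590124/42525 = -319.58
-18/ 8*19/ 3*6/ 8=-10.69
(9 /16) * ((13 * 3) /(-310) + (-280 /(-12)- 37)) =-38481 /4960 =-7.76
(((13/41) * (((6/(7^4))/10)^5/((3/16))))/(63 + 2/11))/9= 20592/7105251962970168651546875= 0.00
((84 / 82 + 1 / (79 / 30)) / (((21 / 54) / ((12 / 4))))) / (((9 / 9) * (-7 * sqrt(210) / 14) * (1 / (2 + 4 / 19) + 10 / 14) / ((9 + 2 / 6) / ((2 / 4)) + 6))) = -12115872 * sqrt(210) / 5554885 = -31.61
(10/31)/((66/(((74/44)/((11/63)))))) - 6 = -491247/82522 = -5.95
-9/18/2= -1/4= -0.25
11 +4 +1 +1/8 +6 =177/8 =22.12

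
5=5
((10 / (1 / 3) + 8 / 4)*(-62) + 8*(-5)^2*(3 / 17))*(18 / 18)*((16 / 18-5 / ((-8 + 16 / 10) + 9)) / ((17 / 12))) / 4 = 4008488 / 11271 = 355.65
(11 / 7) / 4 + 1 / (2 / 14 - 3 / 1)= 3 / 70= 0.04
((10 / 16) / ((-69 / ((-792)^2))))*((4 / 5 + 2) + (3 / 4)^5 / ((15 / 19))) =-51863625 / 2944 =-17616.72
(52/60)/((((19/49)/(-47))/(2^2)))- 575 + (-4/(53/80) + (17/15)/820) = -4133790047/4128700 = -1001.23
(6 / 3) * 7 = 14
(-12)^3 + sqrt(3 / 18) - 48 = -1776 + sqrt(6) / 6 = -1775.59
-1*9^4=-6561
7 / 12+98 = 1183 / 12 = 98.58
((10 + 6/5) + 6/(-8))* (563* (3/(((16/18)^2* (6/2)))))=9531027/1280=7446.11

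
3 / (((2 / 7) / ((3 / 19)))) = 63 / 38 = 1.66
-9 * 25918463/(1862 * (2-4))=233266167/3724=62638.61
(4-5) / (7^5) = -1 / 16807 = -0.00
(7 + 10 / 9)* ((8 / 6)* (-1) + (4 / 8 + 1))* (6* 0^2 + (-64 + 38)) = -949 / 27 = -35.15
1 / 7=0.14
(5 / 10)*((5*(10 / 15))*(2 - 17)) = -25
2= 2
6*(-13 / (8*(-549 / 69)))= 1.23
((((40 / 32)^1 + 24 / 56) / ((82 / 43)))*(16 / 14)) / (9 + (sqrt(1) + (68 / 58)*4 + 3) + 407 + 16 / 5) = 0.00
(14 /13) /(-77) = -2 /143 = -0.01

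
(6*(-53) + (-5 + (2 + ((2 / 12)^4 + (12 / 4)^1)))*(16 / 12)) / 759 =-309095 / 737748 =-0.42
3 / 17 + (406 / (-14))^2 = 14300 / 17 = 841.18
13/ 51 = 0.25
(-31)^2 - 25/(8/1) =957.88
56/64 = 7/8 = 0.88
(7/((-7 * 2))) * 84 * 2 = -84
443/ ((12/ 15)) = 2215/ 4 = 553.75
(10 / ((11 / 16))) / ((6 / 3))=80 / 11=7.27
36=36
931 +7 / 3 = 2800 / 3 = 933.33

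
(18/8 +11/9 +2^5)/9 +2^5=11645/324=35.94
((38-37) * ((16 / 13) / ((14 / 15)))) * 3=3.96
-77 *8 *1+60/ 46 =-14138/ 23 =-614.70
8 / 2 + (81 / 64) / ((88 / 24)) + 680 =481779 / 704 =684.35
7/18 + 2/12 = 5/9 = 0.56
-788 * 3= -2364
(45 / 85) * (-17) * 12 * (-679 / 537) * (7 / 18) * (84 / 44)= 199626 / 1969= 101.38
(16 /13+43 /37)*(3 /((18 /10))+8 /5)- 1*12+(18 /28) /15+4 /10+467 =46793869 /101010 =463.26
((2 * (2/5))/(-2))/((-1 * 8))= 1/20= 0.05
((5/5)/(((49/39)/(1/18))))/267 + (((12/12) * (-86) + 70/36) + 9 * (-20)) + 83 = -7106243/39249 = -181.06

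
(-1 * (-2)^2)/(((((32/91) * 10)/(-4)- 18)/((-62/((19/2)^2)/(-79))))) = 0.00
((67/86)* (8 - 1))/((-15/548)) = -128506/645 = -199.23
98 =98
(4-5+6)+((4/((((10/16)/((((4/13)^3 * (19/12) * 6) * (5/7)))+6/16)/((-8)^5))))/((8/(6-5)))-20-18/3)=-80053039/17203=-4653.43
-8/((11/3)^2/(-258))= 153.52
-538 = -538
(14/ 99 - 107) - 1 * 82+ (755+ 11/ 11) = 567.14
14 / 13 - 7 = -77 / 13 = -5.92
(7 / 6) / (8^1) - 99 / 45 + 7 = 1187 / 240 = 4.95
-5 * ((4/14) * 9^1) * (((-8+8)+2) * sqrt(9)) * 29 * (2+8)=-156600/7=-22371.43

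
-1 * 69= -69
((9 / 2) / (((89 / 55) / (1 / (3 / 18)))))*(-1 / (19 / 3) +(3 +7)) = 277695 / 1691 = 164.22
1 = 1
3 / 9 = 0.33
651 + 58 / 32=10445 / 16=652.81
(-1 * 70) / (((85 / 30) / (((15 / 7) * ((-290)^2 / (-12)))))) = 6307500 / 17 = 371029.41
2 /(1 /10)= 20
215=215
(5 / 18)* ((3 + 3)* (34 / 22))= 85 / 33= 2.58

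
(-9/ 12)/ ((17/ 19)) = -0.84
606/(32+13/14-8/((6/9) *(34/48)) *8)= -144228/24419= -5.91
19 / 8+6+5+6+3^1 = 179 / 8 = 22.38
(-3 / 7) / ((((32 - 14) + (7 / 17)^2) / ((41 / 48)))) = -0.02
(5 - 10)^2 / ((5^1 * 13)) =5 / 13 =0.38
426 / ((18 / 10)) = 710 / 3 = 236.67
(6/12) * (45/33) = 15/22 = 0.68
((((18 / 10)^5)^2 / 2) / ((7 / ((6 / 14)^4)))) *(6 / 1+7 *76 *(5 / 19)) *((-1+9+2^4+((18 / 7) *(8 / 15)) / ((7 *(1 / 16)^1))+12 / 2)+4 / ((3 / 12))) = 248191733491554294 / 40212060546875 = 6172.07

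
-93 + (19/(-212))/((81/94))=-799391/8586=-93.10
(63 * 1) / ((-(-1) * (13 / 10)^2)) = 6300 / 169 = 37.28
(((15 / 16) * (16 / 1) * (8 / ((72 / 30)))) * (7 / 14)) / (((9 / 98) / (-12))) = -3266.67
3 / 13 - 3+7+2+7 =13.23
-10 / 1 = -10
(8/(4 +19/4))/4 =8/35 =0.23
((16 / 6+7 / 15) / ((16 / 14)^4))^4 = 162166099874801177281 / 14249670695976960000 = 11.38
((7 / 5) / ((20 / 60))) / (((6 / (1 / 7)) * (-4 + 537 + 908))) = 1 / 14410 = 0.00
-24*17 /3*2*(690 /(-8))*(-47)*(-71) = 78286020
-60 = -60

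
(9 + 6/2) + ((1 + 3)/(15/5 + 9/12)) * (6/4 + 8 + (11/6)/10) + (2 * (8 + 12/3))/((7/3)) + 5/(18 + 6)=32.82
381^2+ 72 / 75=3629049 / 25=145161.96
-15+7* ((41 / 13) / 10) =-1663 / 130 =-12.79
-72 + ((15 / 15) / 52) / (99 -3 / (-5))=-1864507 / 25896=-72.00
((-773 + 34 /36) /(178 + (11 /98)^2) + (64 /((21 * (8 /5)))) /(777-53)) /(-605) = 84499921208 /11794441784895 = 0.01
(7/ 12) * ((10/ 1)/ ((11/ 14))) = 245/ 33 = 7.42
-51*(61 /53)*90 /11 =-279990 /583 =-480.26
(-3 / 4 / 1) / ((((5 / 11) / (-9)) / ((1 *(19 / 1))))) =5643 / 20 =282.15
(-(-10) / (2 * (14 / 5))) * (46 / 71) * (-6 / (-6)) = 575 / 497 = 1.16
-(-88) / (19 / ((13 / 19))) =1144 / 361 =3.17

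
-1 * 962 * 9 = -8658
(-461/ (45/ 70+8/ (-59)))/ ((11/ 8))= -3046288/ 4609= -660.94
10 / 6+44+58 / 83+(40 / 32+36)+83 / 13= 1165321 / 12948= 90.00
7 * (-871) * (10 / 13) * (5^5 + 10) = -14703150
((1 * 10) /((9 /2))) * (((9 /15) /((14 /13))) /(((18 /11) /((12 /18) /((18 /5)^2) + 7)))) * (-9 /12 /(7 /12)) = -490061 /71442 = -6.86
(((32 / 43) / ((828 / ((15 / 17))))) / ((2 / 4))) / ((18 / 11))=440 / 453951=0.00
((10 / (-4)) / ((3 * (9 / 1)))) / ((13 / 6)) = -0.04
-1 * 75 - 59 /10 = -809 /10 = -80.90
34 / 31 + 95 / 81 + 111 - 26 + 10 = 244244 / 2511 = 97.27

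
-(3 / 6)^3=-0.12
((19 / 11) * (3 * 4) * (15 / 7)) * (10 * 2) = 68400 / 77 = 888.31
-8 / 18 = -4 / 9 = -0.44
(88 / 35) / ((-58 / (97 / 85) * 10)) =-0.00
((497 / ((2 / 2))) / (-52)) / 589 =-0.02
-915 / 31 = -29.52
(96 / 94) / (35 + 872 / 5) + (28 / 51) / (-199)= 352636 / 166474047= 0.00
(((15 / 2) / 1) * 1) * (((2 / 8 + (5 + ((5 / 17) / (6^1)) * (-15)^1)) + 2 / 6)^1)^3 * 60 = 24184041725 / 471648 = 51275.62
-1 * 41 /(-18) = 41 /18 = 2.28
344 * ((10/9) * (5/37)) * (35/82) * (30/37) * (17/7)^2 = 124270000/1178709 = 105.43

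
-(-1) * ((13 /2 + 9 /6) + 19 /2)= 35 /2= 17.50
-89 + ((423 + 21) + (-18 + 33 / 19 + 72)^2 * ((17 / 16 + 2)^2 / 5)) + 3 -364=2689903401 / 462080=5821.29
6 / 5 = 1.20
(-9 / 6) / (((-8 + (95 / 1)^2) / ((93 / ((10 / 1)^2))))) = -279 / 1803400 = -0.00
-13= -13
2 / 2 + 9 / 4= 13 / 4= 3.25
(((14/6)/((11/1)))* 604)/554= 2114/9141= 0.23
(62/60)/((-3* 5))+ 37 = 16619/450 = 36.93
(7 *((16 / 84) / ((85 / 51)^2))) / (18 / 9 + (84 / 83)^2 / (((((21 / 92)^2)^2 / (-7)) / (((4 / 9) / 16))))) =-23436378 / 3484313225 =-0.01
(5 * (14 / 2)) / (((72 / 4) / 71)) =2485 / 18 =138.06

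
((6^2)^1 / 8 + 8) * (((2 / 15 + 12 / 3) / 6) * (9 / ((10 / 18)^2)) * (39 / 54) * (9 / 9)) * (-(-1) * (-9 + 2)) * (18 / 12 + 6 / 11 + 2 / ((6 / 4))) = -1887249 / 440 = -4289.20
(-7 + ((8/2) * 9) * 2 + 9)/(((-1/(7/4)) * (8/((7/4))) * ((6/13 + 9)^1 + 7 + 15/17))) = -1.63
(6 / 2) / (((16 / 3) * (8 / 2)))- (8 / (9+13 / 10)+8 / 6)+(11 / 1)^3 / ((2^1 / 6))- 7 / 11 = 868054399 / 217536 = 3990.39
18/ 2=9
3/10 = 0.30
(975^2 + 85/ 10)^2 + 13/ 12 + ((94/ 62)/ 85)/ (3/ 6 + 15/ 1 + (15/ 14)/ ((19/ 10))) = 30525374186362926856/ 33778065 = 903704051323.33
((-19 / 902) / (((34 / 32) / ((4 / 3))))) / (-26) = 0.00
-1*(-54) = 54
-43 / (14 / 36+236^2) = -774 / 1002535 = -0.00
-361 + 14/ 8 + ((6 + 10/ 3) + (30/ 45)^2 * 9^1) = -4151/ 12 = -345.92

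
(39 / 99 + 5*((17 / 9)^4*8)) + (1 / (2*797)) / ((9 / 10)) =29311843882 / 57520287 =509.59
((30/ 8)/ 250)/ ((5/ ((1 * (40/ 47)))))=3/ 1175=0.00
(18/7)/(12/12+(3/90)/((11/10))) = 297/119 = 2.50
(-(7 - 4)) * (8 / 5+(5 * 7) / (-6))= 127 / 10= 12.70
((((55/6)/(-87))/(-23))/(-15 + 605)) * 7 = 0.00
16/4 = 4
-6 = -6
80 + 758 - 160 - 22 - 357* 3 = -415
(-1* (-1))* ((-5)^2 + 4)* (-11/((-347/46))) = 14674/347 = 42.29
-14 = -14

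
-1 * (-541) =541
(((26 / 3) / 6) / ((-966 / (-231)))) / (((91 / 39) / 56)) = 572 / 69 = 8.29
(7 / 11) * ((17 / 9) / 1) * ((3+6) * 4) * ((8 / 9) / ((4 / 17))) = 16184 / 99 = 163.47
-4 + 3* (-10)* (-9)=266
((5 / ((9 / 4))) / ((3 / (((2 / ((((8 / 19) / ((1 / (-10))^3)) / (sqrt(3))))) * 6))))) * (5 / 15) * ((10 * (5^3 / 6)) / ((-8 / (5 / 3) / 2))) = 2375 * sqrt(3) / 3888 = 1.06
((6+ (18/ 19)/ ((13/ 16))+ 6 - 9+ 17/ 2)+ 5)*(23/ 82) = 200721/ 40508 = 4.96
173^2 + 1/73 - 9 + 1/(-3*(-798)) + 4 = 5229580555/174762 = 29924.01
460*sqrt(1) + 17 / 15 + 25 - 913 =-6403 / 15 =-426.87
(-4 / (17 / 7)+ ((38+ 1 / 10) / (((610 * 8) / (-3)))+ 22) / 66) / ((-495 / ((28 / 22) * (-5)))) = -503654417 / 29813335200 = -0.02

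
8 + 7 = 15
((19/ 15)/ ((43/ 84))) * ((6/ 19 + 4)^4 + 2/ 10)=6333353628/ 7373425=858.94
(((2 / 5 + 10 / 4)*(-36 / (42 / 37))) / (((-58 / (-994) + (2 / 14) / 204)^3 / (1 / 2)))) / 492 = -19969691852889576 / 43992803159615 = -453.93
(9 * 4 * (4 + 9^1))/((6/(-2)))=-156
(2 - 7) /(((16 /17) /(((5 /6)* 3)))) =-425 /32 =-13.28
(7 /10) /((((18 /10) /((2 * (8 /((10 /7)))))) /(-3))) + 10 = -46 /15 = -3.07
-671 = -671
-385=-385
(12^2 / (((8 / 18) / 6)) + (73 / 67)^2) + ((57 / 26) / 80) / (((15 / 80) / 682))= 596660656 / 291785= 2044.86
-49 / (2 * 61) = -49 / 122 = -0.40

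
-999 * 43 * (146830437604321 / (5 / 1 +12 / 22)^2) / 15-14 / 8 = -13673650597302283.95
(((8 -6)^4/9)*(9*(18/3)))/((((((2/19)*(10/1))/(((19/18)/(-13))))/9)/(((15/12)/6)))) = -361/26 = -13.88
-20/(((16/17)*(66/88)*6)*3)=-85/54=-1.57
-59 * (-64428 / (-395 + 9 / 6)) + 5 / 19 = -144443641 / 14953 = -9659.84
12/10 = 6/5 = 1.20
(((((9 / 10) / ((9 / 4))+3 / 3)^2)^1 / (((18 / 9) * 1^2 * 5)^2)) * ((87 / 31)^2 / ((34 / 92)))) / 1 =8530263 / 20421250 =0.42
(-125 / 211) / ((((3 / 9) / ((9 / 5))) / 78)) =-52650 / 211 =-249.53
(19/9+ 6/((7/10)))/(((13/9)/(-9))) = -6057/91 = -66.56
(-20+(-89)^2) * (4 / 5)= 31604 / 5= 6320.80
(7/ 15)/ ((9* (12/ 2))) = 7/ 810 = 0.01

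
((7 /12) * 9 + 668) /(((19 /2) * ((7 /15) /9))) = 363555 /266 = 1366.75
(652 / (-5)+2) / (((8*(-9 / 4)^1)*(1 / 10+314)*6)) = 0.00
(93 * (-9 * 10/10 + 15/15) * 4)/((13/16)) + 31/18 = -856685/234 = -3661.05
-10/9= -1.11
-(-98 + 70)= 28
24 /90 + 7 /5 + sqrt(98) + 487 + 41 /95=7 *sqrt(2) + 139393 /285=499.00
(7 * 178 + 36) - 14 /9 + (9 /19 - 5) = 218182 /171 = 1275.92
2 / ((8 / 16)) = 4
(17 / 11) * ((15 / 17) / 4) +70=3095 / 44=70.34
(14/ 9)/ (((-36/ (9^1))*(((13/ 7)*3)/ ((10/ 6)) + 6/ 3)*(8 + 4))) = -245/ 40392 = -0.01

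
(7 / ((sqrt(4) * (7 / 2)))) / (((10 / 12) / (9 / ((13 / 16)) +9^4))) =512622 / 65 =7886.49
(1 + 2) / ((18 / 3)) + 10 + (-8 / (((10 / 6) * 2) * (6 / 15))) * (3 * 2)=-51 / 2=-25.50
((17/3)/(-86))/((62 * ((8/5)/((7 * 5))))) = -2975/127968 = -0.02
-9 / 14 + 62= 859 / 14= 61.36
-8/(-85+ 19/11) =22/229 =0.10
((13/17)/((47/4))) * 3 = 156/799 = 0.20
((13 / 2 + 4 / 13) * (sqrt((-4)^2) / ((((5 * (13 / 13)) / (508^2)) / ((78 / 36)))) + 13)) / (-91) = -30452437 / 910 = -33464.22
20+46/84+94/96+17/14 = 2547/112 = 22.74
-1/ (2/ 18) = -9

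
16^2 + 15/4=1039/4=259.75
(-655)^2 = 429025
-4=-4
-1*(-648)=648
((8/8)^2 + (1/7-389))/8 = -2715/56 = -48.48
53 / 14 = 3.79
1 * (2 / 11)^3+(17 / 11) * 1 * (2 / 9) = 0.35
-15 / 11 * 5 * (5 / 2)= -375 / 22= -17.05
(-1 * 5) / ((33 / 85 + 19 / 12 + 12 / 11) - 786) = 0.01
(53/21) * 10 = 530/21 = 25.24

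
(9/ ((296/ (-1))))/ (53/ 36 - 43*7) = 81/ 797942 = 0.00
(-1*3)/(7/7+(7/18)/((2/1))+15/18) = -1.48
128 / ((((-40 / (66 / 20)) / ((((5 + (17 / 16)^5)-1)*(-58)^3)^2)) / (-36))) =5568191494754552602777377 / 13421772800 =414862595107745.57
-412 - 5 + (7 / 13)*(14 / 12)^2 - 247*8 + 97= -1074185 / 468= -2295.27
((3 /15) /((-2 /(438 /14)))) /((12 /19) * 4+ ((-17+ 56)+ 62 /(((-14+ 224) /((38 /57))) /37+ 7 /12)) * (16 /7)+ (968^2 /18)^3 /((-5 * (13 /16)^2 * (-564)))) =-291947603450139 /7071273275534182617001408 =-0.00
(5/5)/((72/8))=1/9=0.11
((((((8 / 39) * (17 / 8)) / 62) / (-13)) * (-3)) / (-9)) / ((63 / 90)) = -85 / 330057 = -0.00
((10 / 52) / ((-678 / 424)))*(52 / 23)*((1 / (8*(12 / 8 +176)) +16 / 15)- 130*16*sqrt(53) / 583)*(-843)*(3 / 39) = 135436942 / 7196631- 1798400*sqrt(53) / 28589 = -439.14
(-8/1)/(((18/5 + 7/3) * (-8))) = 0.17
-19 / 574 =-0.03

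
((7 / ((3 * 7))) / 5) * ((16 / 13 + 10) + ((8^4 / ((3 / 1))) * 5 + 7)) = 266951 / 585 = 456.33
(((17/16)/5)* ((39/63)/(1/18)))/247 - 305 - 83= -2064109/5320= -387.99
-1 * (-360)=360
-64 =-64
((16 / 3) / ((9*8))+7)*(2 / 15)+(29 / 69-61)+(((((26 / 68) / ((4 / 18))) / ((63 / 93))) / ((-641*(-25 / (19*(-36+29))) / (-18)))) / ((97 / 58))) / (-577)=-1694034983138963 / 28405822038975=-59.64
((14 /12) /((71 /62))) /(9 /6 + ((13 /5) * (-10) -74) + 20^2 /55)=-4774 /427491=-0.01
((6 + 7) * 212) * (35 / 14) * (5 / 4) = 8612.50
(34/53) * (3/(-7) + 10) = 2278/371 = 6.14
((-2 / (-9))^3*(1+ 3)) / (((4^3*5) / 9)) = 1 / 810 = 0.00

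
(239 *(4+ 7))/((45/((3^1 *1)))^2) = 2629/225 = 11.68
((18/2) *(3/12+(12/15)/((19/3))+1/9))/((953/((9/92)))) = 15003/33316880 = 0.00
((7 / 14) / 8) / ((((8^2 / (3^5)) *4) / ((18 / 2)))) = 2187 / 4096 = 0.53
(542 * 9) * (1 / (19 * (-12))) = -813 / 38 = -21.39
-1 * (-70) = 70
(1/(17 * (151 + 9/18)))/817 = 2/4208367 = 0.00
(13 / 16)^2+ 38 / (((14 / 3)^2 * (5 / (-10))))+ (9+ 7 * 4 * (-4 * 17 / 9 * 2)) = -47070943 / 112896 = -416.94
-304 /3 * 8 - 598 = -4226 /3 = -1408.67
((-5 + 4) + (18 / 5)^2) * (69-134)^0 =299 / 25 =11.96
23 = 23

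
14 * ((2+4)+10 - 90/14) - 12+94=216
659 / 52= 12.67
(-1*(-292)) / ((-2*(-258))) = 73 / 129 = 0.57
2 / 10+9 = 46 / 5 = 9.20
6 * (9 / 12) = 9 / 2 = 4.50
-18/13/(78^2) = -1/4394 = -0.00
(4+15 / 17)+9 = 236 / 17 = 13.88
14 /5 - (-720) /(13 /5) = 18182 /65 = 279.72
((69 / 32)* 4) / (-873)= -23 / 2328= -0.01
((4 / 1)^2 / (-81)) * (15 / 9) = -80 / 243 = -0.33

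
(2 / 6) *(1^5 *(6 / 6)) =0.33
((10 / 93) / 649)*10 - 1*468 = -28246976 / 60357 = -468.00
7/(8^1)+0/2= 0.88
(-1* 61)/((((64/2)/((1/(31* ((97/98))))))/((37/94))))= -110593/4522528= -0.02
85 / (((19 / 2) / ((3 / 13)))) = 510 / 247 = 2.06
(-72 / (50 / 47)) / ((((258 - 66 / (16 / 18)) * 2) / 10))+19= 21019 / 1225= 17.16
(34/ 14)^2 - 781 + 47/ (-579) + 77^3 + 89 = 12932830039/ 28371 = 455846.82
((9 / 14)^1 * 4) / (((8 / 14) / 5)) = 45 / 2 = 22.50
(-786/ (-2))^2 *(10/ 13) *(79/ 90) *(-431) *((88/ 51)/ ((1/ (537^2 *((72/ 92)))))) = -88967102519349648/ 5083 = -17502872815138.63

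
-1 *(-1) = 1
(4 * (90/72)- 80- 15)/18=-5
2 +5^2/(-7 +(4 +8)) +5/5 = 8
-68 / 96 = -0.71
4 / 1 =4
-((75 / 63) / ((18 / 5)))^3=-0.04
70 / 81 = 0.86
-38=-38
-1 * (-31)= 31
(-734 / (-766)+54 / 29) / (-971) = -31325 / 10784897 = -0.00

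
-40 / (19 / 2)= -80 / 19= -4.21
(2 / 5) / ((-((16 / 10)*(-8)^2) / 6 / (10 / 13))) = -0.02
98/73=1.34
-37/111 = -1/3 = -0.33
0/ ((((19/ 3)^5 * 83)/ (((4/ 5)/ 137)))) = 0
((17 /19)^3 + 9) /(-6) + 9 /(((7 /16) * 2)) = 1248290 /144039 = 8.67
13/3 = 4.33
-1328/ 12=-332/ 3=-110.67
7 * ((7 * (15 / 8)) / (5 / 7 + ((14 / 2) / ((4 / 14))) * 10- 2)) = 5145 / 13648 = 0.38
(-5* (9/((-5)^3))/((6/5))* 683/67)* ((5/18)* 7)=4781/804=5.95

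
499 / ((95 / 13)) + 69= 13042 / 95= 137.28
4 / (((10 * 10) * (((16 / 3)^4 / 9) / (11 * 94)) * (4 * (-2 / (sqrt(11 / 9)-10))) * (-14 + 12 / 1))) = -376893 / 1310720 + 125631 * sqrt(11) / 13107200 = -0.26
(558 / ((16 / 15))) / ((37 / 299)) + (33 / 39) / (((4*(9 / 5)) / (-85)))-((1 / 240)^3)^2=4217.43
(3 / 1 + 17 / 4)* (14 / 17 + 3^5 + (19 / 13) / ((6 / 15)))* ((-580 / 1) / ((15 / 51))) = -91992785 / 26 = -3538184.04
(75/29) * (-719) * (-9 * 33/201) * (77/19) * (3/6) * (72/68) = 5894.99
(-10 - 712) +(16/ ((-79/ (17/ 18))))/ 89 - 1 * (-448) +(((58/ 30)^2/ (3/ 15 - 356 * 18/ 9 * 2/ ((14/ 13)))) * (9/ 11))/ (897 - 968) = -3133013167556357/ 11434266297135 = -274.00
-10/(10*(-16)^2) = -1/256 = -0.00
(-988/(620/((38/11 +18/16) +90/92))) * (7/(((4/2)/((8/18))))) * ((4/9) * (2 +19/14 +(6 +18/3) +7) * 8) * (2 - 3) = 3478685756/3176415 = 1095.16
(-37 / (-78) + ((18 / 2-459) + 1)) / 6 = -34985 / 468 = -74.75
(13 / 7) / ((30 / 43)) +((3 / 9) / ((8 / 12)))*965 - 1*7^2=45797 / 105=436.16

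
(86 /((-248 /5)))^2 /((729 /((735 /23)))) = 11325125 /85936464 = 0.13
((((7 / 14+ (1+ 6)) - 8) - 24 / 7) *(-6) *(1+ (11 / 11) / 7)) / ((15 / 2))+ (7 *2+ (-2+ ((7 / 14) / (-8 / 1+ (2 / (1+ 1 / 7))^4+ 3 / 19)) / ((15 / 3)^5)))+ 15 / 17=320562728981 / 19458359375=16.47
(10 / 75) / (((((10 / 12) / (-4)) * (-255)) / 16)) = 256 / 6375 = 0.04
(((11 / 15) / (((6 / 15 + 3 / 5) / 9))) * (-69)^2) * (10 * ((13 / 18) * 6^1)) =1361646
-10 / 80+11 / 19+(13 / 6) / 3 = 1609 / 1368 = 1.18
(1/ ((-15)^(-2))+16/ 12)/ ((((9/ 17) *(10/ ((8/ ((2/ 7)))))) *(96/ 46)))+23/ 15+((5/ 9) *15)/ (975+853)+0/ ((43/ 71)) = 851576437/ 1480680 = 575.13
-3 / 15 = -1 / 5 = -0.20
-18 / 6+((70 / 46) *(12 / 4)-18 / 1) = -378 / 23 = -16.43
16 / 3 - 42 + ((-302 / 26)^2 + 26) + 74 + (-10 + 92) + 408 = 688.25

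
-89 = -89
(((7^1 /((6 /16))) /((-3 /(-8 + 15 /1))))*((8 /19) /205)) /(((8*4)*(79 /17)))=-0.00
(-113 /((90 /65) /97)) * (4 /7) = -284986 /63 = -4523.59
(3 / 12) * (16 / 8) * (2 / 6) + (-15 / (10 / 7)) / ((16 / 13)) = -803 / 96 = -8.36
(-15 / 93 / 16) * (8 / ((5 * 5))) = -1 / 310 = -0.00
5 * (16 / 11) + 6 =146 / 11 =13.27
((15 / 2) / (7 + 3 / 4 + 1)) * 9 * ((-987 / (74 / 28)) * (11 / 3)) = -390852 / 37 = -10563.57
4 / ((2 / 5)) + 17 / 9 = 107 / 9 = 11.89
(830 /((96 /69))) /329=9545 /5264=1.81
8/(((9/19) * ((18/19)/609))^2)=10740796178/729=14733602.44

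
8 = 8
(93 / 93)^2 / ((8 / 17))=17 / 8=2.12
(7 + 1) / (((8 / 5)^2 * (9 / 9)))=25 / 8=3.12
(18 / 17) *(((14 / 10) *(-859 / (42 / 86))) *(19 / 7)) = -4210818 / 595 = -7077.01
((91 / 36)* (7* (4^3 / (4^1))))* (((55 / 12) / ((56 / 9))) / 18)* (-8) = -5005 / 54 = -92.69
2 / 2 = 1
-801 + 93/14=-794.36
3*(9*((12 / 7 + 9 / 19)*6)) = 47142 / 133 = 354.45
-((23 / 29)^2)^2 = -279841 / 707281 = -0.40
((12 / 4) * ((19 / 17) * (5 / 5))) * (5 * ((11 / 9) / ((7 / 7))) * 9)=3135 / 17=184.41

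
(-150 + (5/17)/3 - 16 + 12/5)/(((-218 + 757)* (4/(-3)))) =41693/183260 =0.23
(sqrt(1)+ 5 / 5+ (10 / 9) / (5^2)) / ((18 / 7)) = 322 / 405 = 0.80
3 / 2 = 1.50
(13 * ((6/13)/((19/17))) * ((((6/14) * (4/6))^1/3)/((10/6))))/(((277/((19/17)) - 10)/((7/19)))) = 204/429305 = 0.00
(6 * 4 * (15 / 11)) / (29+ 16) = 8 / 11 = 0.73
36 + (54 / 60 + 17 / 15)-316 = -8339 / 30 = -277.97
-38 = -38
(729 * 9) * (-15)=-98415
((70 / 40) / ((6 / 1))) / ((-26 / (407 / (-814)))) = 7 / 1248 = 0.01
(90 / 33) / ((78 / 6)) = 30 / 143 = 0.21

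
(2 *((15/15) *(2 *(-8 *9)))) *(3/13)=-864/13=-66.46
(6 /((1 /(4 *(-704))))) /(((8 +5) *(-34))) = 38.23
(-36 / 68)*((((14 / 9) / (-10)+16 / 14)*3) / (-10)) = 933 / 5950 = 0.16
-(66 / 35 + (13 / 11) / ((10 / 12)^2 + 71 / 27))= -309774 / 138215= -2.24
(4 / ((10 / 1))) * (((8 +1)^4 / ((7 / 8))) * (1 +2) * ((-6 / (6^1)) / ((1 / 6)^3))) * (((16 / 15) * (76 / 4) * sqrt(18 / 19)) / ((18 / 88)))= -5321023488 * sqrt(38) / 175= -187434238.28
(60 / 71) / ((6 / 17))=170 / 71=2.39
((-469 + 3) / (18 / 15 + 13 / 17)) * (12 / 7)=-475320 / 1169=-406.60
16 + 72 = 88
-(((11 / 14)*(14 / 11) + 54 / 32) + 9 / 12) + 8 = 73 / 16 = 4.56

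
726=726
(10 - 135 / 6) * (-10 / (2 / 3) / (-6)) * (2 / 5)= -25 / 2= -12.50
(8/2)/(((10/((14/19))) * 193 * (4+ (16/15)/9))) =189/509713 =0.00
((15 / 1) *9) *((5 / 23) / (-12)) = -2.45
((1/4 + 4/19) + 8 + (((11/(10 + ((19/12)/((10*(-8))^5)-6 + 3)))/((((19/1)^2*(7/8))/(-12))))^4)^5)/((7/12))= 71329287335225460528249117651941302401786795073794400011527941380934714552233630745603624520257740486534627459205711921079261768715955217485433741387613624726038086664515043177963762656815466274571870228119092803043571785220136699570931481228962091390804392944854890418656007159049459171497831006691/4917986114870392042642370283609671501811701618757511195726847845023703464261299886556044955596688462498158599350716635255672689900777497059005557389648044058706398859957254035846795643441743287247295894421897015450904638379615438591463912391628801531869872608432193066708786393029330259102753511607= 14.50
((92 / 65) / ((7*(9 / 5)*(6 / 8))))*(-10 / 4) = -920 / 2457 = -0.37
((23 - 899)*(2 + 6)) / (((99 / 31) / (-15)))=362080 / 11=32916.36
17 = 17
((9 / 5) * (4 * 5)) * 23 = 828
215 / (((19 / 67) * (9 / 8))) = 115240 / 171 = 673.92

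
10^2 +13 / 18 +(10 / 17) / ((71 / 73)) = 2201431 / 21726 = 101.33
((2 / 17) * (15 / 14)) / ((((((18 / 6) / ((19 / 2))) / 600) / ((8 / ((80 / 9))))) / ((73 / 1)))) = 1872450 / 119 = 15734.87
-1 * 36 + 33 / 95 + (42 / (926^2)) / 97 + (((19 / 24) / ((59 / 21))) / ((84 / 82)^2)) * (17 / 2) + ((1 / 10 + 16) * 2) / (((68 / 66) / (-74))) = -18742307020948893667 / 7988749034132160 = -2346.09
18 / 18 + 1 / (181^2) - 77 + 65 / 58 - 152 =-431101941 / 1900138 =-226.88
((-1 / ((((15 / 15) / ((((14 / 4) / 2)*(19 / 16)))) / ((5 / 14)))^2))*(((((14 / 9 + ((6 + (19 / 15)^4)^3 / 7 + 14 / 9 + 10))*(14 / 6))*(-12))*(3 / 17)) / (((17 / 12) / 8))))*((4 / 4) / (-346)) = -33823700405890764121 / 7380682132500000000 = -4.58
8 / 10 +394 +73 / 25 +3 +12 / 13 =130534 / 325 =401.64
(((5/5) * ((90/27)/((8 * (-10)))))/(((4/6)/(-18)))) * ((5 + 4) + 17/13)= 603/52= 11.60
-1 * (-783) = 783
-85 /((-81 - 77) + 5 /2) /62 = 85 /9641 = 0.01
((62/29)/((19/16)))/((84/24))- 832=-3207040/3857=-831.49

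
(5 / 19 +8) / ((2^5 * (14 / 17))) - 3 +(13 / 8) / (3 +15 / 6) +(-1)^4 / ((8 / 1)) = -212169 / 93632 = -2.27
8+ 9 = 17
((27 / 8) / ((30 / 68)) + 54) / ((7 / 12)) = 3699 / 35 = 105.69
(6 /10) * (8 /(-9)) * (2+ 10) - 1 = -37 /5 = -7.40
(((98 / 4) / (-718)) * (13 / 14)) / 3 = -91 / 8616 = -0.01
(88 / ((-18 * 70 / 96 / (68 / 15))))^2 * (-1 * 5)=-2291728384 / 496125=-4619.26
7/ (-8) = -7/ 8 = -0.88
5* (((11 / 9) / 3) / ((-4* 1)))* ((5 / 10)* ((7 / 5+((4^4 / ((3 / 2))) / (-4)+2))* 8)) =6479 / 81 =79.99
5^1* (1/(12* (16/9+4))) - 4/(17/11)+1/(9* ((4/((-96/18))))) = -254363/95472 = -2.66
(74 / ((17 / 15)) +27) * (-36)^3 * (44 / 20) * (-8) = 6441887232 / 85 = 75786908.61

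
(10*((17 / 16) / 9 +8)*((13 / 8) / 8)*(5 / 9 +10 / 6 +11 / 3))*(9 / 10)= 805441 / 9216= 87.40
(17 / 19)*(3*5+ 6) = 357 / 19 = 18.79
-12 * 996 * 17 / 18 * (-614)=6930832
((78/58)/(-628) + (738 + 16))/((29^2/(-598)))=-536.14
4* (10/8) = 5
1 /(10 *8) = 0.01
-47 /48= -0.98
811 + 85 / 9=7384 / 9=820.44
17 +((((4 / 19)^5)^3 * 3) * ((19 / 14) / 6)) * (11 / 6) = 285245386825966026205 / 16779140401440566541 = 17.00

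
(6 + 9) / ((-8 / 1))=-15 / 8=-1.88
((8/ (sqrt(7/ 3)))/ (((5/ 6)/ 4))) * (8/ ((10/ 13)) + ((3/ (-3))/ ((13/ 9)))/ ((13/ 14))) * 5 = 1566336 * sqrt(21)/ 5915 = 1213.50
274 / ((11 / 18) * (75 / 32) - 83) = -52608 / 15661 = -3.36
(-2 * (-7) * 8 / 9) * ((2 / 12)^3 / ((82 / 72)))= 56 / 1107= 0.05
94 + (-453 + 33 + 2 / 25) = -8148 / 25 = -325.92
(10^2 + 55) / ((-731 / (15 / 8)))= -2325 / 5848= -0.40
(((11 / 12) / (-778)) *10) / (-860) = 11 / 802896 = 0.00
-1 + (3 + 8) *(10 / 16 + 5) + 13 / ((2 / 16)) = 164.88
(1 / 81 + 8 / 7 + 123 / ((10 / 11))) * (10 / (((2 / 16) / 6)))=12379216 / 189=65498.50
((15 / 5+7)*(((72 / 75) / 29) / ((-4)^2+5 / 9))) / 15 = 144 / 108025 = 0.00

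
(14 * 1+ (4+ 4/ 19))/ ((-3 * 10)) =-173/ 285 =-0.61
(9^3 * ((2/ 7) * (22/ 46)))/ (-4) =-8019/ 322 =-24.90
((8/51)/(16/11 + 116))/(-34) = -11/280041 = -0.00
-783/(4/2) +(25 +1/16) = -5863/16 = -366.44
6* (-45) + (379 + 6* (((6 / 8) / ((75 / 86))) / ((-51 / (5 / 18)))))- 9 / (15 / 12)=155711 / 1530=101.77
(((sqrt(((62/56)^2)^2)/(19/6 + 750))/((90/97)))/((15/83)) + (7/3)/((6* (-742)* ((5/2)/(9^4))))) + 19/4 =3.38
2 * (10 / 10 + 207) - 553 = -137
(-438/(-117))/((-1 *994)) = -73/19383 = -0.00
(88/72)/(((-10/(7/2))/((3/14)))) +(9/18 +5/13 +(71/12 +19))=13369/520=25.71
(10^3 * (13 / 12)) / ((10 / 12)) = 1300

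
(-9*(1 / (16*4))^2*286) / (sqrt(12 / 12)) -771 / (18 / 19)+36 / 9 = -4979477 / 6144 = -810.46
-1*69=-69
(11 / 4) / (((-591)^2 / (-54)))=-33 / 77618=-0.00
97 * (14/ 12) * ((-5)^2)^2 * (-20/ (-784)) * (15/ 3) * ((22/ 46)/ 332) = 16671875/ 1282848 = 13.00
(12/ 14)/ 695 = 6/ 4865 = 0.00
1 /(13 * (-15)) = -1 /195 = -0.01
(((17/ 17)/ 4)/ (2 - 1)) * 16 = 4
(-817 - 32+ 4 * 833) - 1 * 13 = 2470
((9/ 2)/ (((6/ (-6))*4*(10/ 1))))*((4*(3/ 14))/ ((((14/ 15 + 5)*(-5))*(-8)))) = -0.00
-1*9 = -9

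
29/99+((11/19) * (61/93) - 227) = -13197373/58311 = -226.33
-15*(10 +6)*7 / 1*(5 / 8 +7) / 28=-915 / 2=-457.50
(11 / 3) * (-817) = -8987 / 3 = -2995.67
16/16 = 1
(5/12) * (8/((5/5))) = 10/3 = 3.33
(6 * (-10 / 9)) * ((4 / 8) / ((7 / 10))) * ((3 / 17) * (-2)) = 200 / 119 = 1.68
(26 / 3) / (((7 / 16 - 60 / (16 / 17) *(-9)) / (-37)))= -15392 / 27561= -0.56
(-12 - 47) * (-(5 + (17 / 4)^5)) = 84073643 / 1024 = 82103.17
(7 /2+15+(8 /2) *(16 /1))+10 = 185 /2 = 92.50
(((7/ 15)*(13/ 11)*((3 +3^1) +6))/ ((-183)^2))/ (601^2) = 364/ 665294315895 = 0.00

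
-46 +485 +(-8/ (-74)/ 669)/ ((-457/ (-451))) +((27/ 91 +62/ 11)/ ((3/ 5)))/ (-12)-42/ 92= 1367990860181107/ 3125267541396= 437.72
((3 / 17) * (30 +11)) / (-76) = -123 / 1292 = -0.10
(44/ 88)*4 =2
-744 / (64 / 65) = -755.62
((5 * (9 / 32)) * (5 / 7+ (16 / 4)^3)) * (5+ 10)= 305775 / 224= 1365.07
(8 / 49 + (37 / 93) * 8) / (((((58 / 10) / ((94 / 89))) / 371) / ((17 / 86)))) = 44.69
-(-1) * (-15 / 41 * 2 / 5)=-0.15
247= 247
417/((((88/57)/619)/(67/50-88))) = -63751476663/4400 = -14488971.97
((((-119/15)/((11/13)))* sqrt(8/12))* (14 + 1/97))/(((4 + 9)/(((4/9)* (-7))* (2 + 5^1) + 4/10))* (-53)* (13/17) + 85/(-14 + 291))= -81400612202* sqrt(6)/46389505525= -4.30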